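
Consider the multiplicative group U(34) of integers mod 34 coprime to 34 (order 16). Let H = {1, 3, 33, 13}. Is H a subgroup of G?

3 ∈ H but its inverse 23 ∉ H, so H is not a subgroup.

No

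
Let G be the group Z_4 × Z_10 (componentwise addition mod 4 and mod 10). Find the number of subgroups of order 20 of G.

3

|G| = 40 and 20 | 40, so subgroups of order 20 are possible by Lagrange.
The subgroups of order 20 are: {(0,0), (0,1), (0,2), (0,3), (0,4), (0,5), (0,6), (0,7), (0,8), (0,9), (2,0), (2,1), (2,2), (2,3), (2,4), (2,5), (2,6), (2,7), (2,8), (2,9)}; {(0,0), (0,2), (0,4), (0,6), (0,8), (1,0), (1,2), (1,4), (1,6), (1,8), (2,0), (2,2), (2,4), (2,6), (2,8), (3,0), (3,2), (3,4), (3,6), (3,8)}; {(0,0), (0,2), (0,4), (0,6), (0,8), (1,1), (1,3), (1,5), (1,7), (1,9), (2,0), (2,2), (2,4), (2,6), (2,8), (3,1), (3,3), (3,5), (3,7), (3,9)}.
So G has 3 subgroups of order 20.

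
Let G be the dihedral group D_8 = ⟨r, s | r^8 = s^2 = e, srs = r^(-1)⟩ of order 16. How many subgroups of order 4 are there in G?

|G| = 16 and 4 | 16, so subgroups of order 4 are possible by Lagrange.
The subgroups of order 4 are: {e, r^2, r^4, r^6}; {e, r^4, r^2s, r^6s}; {e, r^4, r^3s, r^7s}; {e, r^4, s, r^4s}; … (5 in all).
So G has 5 subgroups of order 4.

5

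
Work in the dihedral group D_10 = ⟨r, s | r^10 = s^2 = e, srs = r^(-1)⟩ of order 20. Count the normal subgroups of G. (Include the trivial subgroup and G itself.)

7

G has 22 subgroups. Checking conjugation-invariance by order — order 1: 1/1 normal; order 2: 1/11 normal; order 4: 0/5 normal; order 5: 1/1 normal; order 10: 3/3 normal; order 20: 1/1 normal.
Total normal subgroups: 7.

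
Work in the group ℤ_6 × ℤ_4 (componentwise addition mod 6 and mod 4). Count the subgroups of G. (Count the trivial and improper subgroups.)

16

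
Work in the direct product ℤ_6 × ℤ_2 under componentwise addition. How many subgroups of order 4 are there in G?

|G| = 12 and 4 | 12, so subgroups of order 4 are possible by Lagrange.
The subgroups of order 4 are: {(0,0), (0,1), (3,0), (3,1)}.
So G has 1 subgroup of order 4.

1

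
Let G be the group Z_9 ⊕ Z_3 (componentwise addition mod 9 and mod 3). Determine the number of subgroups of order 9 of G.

|G| = 27 and 9 | 27, so subgroups of order 9 are possible by Lagrange.
The subgroups of order 9 are: {(0,0), (0,1), (0,2), (3,0), (3,1), (3,2), (6,0), (6,1), (6,2)}; {(0,0), (1,0), (2,0), (3,0), (4,0), (5,0), (6,0), (7,0), (8,0)}; {(0,0), (1,1), (2,2), (3,0), (4,1), (5,2), (6,0), (7,1), (8,2)}; {(0,0), (1,2), (2,1), (3,0), (4,2), (5,1), (6,0), (7,2), (8,1)}.
So G has 4 subgroups of order 9.

4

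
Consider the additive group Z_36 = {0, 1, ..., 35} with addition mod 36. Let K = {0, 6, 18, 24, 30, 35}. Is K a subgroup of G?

No

35 ∈ K but its inverse 1 ∉ K, so K is not a subgroup.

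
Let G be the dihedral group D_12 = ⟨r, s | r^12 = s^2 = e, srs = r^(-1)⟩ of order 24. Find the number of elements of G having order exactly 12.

4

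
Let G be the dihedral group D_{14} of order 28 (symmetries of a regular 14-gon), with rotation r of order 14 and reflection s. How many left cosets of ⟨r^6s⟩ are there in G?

14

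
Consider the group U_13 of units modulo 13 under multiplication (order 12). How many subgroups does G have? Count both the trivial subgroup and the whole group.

|G| = 12, so by Lagrange every subgroup order divides 12. Divisors: 1, 2, 3, 4, 6, 12.
Subgroups by order — order 1: 1; order 2: 1; order 3: 1; order 4: 1; order 6: 1; order 12: 1.
Total: 1 + 1 + 1 + 1 + 1 + 1 = 6.

6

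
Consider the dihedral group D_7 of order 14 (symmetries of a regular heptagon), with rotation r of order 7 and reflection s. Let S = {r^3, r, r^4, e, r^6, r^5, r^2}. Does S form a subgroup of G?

Yes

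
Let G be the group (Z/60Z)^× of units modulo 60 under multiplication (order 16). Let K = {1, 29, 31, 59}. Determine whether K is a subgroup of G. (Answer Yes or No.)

Yes

|K| = 4 divides |G| = 16, consistent with Lagrange.
K contains the identity, every element's inverse is in K, and K is closed under ·: it is a subgroup.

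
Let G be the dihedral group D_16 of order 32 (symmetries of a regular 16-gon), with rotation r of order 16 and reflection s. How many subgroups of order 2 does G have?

17

|G| = 32 and 2 | 32, so subgroups of order 2 are possible by Lagrange.
The subgroups of order 2 are: {e, r^10s}; {e, r^11s}; {e, r^12s}; {e, r^13s}; … (17 in all).
So G has 17 subgroups of order 2.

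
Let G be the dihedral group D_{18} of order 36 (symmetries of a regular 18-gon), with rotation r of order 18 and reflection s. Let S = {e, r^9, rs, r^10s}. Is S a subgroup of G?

Yes

|S| = 4 divides |G| = 36, consistent with Lagrange.
S contains the identity, every element's inverse is in S, and S is closed under ·: it is a subgroup.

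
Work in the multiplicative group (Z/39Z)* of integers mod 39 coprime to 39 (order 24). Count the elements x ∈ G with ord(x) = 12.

8

The elements of order 12 are: 2, 7, 11, 19, 20, 28, 32, 37.
That's 8.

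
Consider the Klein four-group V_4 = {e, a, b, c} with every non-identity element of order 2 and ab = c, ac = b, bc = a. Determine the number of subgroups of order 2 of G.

3

|G| = 4 and 2 | 4, so subgroups of order 2 are possible by Lagrange.
The subgroups of order 2 are: {e, a}; {e, b}; {e, c}.
So G has 3 subgroups of order 2.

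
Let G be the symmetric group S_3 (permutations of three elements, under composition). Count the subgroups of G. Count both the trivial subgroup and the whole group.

6

|G| = 6, so by Lagrange every subgroup order divides 6. Divisors: 1, 2, 3, 6.
Subgroups by order — order 1: 1; order 2: 3; order 3: 1; order 6: 1.
Total: 1 + 3 + 1 + 1 = 6.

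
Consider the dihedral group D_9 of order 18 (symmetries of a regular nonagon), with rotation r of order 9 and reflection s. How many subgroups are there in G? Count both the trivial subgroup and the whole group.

|G| = 18, so by Lagrange every subgroup order divides 18. Divisors: 1, 2, 3, 6, 9, 18.
Subgroups by order — order 1: 1; order 2: 9; order 3: 1; order 6: 3; order 9: 1; order 18: 1.
Total: 1 + 9 + 1 + 3 + 1 + 1 = 16.

16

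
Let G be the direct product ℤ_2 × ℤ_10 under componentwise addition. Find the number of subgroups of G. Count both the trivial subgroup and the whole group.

10

|G| = 20, so by Lagrange every subgroup order divides 20. Divisors: 1, 2, 4, 5, 10, 20.
Subgroups by order — order 1: 1; order 2: 3; order 4: 1; order 5: 1; order 10: 3; order 20: 1.
Total: 1 + 3 + 1 + 1 + 3 + 1 = 10.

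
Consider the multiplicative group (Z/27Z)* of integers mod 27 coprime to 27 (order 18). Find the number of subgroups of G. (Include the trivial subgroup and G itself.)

|G| = 18, so by Lagrange every subgroup order divides 18. Divisors: 1, 2, 3, 6, 9, 18.
Subgroups by order — order 1: 1; order 2: 1; order 3: 1; order 6: 1; order 9: 1; order 18: 1.
Total: 1 + 1 + 1 + 1 + 1 + 1 = 6.

6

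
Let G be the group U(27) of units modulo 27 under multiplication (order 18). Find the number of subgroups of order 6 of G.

1

|G| = 18 and 6 | 18, so subgroups of order 6 are possible by Lagrange.
The subgroups of order 6 are: {1, 8, 10, 17, 19, 26}.
So G has 1 subgroup of order 6.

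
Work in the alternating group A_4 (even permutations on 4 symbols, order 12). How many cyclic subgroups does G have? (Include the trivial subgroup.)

8

Each element a generates a cyclic subgroup ⟨a⟩; distinct elements may generate the same one (a cyclic group of order d has φ(d) generators).
Cyclic subgroups by order — order 1: 1; order 2: 3; order 3: 4.
Total: 8.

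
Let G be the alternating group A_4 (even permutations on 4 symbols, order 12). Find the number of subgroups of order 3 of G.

|G| = 12 and 3 | 12, so subgroups of order 3 are possible by Lagrange.
The subgroups of order 3 are: {e, (1 2 3), (1 3 2)}; {e, (1 2 4), (1 4 2)}; {e, (1 3 4), (1 4 3)}; {e, (2 3 4), (2 4 3)}.
So G has 4 subgroups of order 3.

4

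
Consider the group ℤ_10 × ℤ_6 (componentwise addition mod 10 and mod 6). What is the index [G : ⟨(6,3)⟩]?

6

|⟨(6,3)⟩| = 10 and |G| = 60.
By Lagrange, [G : H] = |G|/|H| = 60/10 = 6.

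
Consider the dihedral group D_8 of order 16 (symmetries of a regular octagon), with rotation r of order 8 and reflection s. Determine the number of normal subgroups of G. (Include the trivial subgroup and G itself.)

G has 19 subgroups. Checking conjugation-invariance by order — order 1: 1/1 normal; order 2: 1/9 normal; order 4: 1/5 normal; order 8: 3/3 normal; order 16: 1/1 normal.
Total normal subgroups: 7.

7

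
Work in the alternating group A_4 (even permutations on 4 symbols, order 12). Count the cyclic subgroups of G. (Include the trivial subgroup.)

8

A cyclic subgroup of order d is generated by each of its φ(d) elements of order d, so the cyclic subgroups of order d number (#elements of order d)/φ(d).
Cyclic subgroups by order — order 1: 1; order 2: 3; order 3: 4.
Total: 8.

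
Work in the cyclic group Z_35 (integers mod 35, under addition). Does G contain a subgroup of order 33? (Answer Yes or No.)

No

33 does not divide |G| = 35, so by Lagrange no subgroup of order 33 exists.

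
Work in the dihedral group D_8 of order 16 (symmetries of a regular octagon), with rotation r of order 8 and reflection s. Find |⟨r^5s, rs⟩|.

4

|⟨r^5s⟩| = 2 and |⟨rs⟩| = 2, so |H| is a multiple of lcm(2, 2) = 2 and divides |G| = 16.
Closing under the operation: H = {e, r^4, rs, r^5s}, so |H| = 4.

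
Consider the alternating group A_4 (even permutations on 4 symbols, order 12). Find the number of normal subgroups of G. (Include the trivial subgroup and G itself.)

G has 10 subgroups. Checking conjugation-invariance by order — order 1: 1/1 normal; order 2: 0/3 normal; order 3: 0/4 normal; order 4: 1/1 normal; order 12: 1/1 normal.
Total normal subgroups: 3.

3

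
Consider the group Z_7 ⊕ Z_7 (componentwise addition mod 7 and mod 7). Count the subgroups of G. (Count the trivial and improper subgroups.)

10

|G| = 49, so by Lagrange every subgroup order divides 49. Divisors: 1, 7, 49.
Subgroups by order — order 1: 1; order 7: 8; order 49: 1.
Total: 1 + 8 + 1 = 10.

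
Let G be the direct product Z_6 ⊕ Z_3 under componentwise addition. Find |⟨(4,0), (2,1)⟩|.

|⟨(4,0)⟩| = 3 and |⟨(2,1)⟩| = 3, so |H| is a multiple of lcm(3, 3) = 3 and divides |G| = 18.
Closing under the operation: H = {(0,0), (0,1), (0,2), (2,0), (2,1), (2,2), (4,0), (4,1), (4,2)}, so |H| = 9.

9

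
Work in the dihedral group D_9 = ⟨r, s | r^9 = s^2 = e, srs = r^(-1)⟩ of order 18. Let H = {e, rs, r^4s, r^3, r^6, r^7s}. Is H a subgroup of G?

Yes

|H| = 6 divides |G| = 18, consistent with Lagrange.
H contains the identity, every element's inverse is in H, and H is closed under ·: it is a subgroup.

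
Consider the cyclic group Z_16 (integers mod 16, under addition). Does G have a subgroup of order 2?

Yes

2 | 16. A subgroup of order 2 is {0, 8}.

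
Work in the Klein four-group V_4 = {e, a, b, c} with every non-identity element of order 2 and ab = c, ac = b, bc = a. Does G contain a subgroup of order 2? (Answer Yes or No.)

Yes

2 | 4. A subgroup of order 2 is {e, a}.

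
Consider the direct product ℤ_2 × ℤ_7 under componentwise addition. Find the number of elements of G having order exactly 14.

6

An element (a,b) has order lcm(ord(a), ord(b)); count pairs with lcm equal to 14.
Enumerating gives 6 such elements.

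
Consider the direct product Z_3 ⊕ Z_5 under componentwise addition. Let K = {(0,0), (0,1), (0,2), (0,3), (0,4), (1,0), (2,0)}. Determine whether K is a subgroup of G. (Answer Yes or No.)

No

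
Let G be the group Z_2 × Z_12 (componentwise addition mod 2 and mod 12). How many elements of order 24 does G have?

An element (a,b) has order lcm(ord(a), ord(b)); count pairs with lcm equal to 24.
Enumerating gives 0 such elements.

0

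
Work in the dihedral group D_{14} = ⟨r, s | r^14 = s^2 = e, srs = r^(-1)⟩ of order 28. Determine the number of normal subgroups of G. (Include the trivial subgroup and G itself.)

7

G has 28 subgroups. Checking conjugation-invariance by order — order 1: 1/1 normal; order 2: 1/15 normal; order 4: 0/7 normal; order 7: 1/1 normal; order 14: 3/3 normal; order 28: 1/1 normal.
Total normal subgroups: 7.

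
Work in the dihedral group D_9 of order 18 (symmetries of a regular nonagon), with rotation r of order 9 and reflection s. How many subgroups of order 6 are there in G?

3

|G| = 18 and 6 | 18, so subgroups of order 6 are possible by Lagrange.
The subgroups of order 6 are: {e, r^3, r^6, r^2s, r^5s, r^8s}; {e, r^3, r^6, s, r^3s, r^6s}; {e, r^3, r^6, rs, r^4s, r^7s}.
So G has 3 subgroups of order 6.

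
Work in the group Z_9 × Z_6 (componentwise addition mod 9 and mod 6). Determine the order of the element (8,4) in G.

9

The order of (8,4) in Z_9 × Z_6 is lcm(ord(8) in Z_9, ord(4) in Z_6).
ord(8) = 9 and ord(4) = 3, so |⟨(8,4)⟩| = lcm(9, 3) = 9.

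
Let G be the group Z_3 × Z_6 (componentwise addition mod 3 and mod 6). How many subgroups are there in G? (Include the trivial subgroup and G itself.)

12

|G| = 18, so by Lagrange every subgroup order divides 18. Divisors: 1, 2, 3, 6, 9, 18.
Subgroups by order — order 1: 1; order 2: 1; order 3: 4; order 6: 4; order 9: 1; order 18: 1.
Total: 1 + 1 + 4 + 4 + 1 + 1 = 12.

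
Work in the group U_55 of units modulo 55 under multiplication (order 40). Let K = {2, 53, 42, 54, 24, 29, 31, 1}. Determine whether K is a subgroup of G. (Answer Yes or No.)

2 ∈ K but its inverse 28 ∉ K, so K is not a subgroup.

No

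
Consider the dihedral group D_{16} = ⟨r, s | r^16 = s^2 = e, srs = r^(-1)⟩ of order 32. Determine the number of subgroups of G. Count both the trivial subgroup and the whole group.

|G| = 32, so by Lagrange every subgroup order divides 32. Divisors: 1, 2, 4, 8, 16, 32.
Subgroups by order — order 1: 1; order 2: 17; order 4: 9; order 8: 5; order 16: 3; order 32: 1.
Total: 1 + 17 + 9 + 5 + 3 + 1 = 36.

36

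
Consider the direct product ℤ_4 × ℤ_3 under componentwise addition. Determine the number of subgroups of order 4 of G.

1

|G| = 12 and 4 | 12, so subgroups of order 4 are possible by Lagrange.
The subgroups of order 4 are: {(0,0), (1,0), (2,0), (3,0)}.
So G has 1 subgroup of order 4.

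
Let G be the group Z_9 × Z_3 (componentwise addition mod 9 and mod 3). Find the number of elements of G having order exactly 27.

An element (a,b) has order lcm(ord(a), ord(b)); count pairs with lcm equal to 27.
Enumerating gives 0 such elements.

0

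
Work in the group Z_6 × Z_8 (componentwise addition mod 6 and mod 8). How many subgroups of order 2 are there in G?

|G| = 48 and 2 | 48, so subgroups of order 2 are possible by Lagrange.
The subgroups of order 2 are: {(0,0), (0,4)}; {(0,0), (3,0)}; {(0,0), (3,4)}.
So G has 3 subgroups of order 2.

3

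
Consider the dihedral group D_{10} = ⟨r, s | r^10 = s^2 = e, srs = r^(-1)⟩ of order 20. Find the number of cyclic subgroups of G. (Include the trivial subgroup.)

14

Group the elements of G by the cyclic subgroup they generate; each cyclic subgroup of order d accounts for φ(d) elements.
Cyclic subgroups by order — order 1: 1; order 2: 11; order 5: 1; order 10: 1.
Total: 14.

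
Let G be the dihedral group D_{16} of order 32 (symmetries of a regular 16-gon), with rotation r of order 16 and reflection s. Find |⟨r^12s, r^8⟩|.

|⟨r^12s⟩| = 2 and |⟨r^8⟩| = 2, so |H| is a multiple of lcm(2, 2) = 2 and divides |G| = 32.
Closing under the operation: H = {e, r^8, r^4s, r^12s}, so |H| = 4.

4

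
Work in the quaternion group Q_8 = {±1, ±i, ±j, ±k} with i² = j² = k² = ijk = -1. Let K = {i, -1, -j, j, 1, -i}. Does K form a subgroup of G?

No

|K| = 6 does not divide |G| = 8, so by Lagrange K is not a subgroup.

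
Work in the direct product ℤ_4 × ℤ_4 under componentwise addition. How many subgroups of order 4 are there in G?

|G| = 16 and 4 | 16, so subgroups of order 4 are possible by Lagrange.
The subgroups of order 4 are: {(0,0), (0,1), (0,2), (0,3)}; {(0,0), (0,2), (2,0), (2,2)}; {(0,0), (0,2), (2,1), (2,3)}; {(0,0), (1,0), (2,0), (3,0)}; … (7 in all).
So G has 7 subgroups of order 4.

7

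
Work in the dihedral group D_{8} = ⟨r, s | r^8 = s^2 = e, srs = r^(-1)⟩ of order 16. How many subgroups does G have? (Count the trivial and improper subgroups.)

|G| = 16, so by Lagrange every subgroup order divides 16. Divisors: 1, 2, 4, 8, 16.
Subgroups by order — order 1: 1; order 2: 9; order 4: 5; order 8: 3; order 16: 1.
Total: 1 + 9 + 5 + 3 + 1 = 19.

19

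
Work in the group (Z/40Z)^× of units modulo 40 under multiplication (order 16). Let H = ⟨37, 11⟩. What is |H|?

8

|⟨37⟩| = 4 and |⟨11⟩| = 2, so |H| is a multiple of lcm(4, 2) = 4 and divides |G| = 16.
Closing under the operation: H = {1, 7, 9, 11, 13, 19, 23, 37}, so |H| = 8.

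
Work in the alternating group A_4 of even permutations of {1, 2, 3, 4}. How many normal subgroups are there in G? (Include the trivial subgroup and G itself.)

3

G has 10 subgroups. Checking conjugation-invariance by order — order 1: 1/1 normal; order 2: 0/3 normal; order 3: 0/4 normal; order 4: 1/1 normal; order 12: 1/1 normal.
Total normal subgroups: 3.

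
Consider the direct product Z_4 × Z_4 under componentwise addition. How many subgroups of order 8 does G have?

3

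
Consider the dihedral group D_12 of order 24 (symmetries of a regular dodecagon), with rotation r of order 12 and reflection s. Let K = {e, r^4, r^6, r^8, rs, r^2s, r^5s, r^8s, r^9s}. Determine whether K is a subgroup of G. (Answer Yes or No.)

No

|K| = 9 does not divide |G| = 24, so by Lagrange K is not a subgroup.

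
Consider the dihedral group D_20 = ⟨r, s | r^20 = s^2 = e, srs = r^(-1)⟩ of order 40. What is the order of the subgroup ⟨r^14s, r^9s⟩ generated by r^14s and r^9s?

8

|⟨r^14s⟩| = 2 and |⟨r^9s⟩| = 2, so |H| is a multiple of lcm(2, 2) = 2 and divides |G| = 40.
Closing under the operation: H = {e, r^5, r^10, r^15, r^4s, r^9s, r^14s, r^19s}, so |H| = 8.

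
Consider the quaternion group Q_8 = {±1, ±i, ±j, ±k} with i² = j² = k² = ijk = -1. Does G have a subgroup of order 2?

2 | 8. A subgroup of order 2 is {1, -1}.

Yes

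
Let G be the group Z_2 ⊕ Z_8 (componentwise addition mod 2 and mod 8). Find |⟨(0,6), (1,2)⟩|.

|⟨(0,6)⟩| = 4 and |⟨(1,2)⟩| = 4, so |H| is a multiple of lcm(4, 4) = 4 and divides |G| = 16.
Closing under the operation: H = {(0,0), (0,2), (0,4), (0,6), (1,0), (1,2), (1,4), (1,6)}, so |H| = 8.

8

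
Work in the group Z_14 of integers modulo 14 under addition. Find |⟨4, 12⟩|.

|⟨4⟩| = 7 and |⟨12⟩| = 7, so |H| is a multiple of lcm(7, 7) = 7 and divides |G| = 14.
Closing under the operation: H = {0, 2, 4, 6, 8, 10, 12}, so |H| = 7.

7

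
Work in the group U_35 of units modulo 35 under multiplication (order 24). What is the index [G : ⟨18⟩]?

|⟨18⟩| = 12 and |G| = 24.
By Lagrange, [G : H] = |G|/|H| = 24/12 = 2.

2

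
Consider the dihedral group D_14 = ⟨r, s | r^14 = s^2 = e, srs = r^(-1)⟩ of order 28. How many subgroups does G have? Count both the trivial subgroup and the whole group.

28

|G| = 28, so by Lagrange every subgroup order divides 28. Divisors: 1, 2, 4, 7, 14, 28.
Subgroups by order — order 1: 1; order 2: 15; order 4: 7; order 7: 1; order 14: 3; order 28: 1.
Total: 1 + 15 + 7 + 1 + 3 + 1 = 28.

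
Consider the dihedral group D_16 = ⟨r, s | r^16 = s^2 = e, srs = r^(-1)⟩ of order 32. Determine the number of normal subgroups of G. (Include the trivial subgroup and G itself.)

8

G has 36 subgroups. Checking conjugation-invariance by order — order 1: 1/1 normal; order 2: 1/17 normal; order 4: 1/9 normal; order 8: 1/5 normal; order 16: 3/3 normal; order 32: 1/1 normal.
Total normal subgroups: 8.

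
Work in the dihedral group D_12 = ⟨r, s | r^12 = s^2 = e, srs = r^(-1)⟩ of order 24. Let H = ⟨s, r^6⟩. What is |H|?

|⟨s⟩| = 2 and |⟨r^6⟩| = 2, so |H| is a multiple of lcm(2, 2) = 2 and divides |G| = 24.
Closing under the operation: H = {e, r^6, s, r^6s}, so |H| = 4.

4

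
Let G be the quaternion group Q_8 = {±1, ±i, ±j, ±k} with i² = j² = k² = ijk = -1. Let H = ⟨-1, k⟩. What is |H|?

4

|⟨-1⟩| = 2 and |⟨k⟩| = 4, so |H| is a multiple of lcm(2, 4) = 4 and divides |G| = 8.
Closing under the operation: H = {1, -1, k, -k}, so |H| = 4.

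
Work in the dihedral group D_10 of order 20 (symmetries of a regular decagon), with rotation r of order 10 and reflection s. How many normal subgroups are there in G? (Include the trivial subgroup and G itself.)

G has 22 subgroups. Checking conjugation-invariance by order — order 1: 1/1 normal; order 2: 1/11 normal; order 4: 0/5 normal; order 5: 1/1 normal; order 10: 3/3 normal; order 20: 1/1 normal.
Total normal subgroups: 7.

7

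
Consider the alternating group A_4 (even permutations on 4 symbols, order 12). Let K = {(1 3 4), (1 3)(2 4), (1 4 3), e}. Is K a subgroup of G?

Closure fails: (1 4 3) ∘ (1 3)(2 4) = (2 3 4) ∉ K. So K is not a subgroup.

No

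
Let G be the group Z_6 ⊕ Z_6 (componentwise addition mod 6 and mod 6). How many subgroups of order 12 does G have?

4

|G| = 36 and 12 | 36, so subgroups of order 12 are possible by Lagrange.
The subgroups of order 12 are: {(0,0), (0,1), (0,2), (0,3), (0,4), (0,5), (3,0), (3,1), (3,2), (3,3), (3,4), (3,5)}; {(0,0), (0,3), (1,0), (1,3), (2,0), (2,3), (3,0), (3,3), (4,0), (4,3), (5,0), (5,3)}; {(0,0), (0,3), (1,1), (1,4), (2,2), (2,5), (3,0), (3,3), (4,1), (4,4), (5,2), (5,5)}; {(0,0), (0,3), (1,2), (1,5), (2,1), (2,4), (3,0), (3,3), (4,2), (4,5), (5,1), (5,4)}.
So G has 4 subgroups of order 12.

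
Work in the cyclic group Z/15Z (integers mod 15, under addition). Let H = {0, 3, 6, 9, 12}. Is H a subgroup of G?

|H| = 5 divides |G| = 15, consistent with Lagrange.
H contains the identity, every element's inverse is in H, and H is closed under +: it is a subgroup.
In fact H = ⟨3⟩.

Yes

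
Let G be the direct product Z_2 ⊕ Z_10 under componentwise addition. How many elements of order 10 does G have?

12

An element (a,b) has order lcm(ord(a), ord(b)); count pairs with lcm equal to 10.
Enumerating gives 12 such elements.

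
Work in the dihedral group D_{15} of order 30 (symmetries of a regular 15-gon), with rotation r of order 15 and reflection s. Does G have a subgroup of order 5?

Yes

5 | 30. A subgroup of order 5 is {e, r^3, r^6, r^9, r^12}.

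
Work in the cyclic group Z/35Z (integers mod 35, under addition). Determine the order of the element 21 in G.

5

In Z/35Z, the order of an element a is n/gcd(a, n).
gcd(21, 35) = 7, so |⟨21⟩| = 35/7 = 5.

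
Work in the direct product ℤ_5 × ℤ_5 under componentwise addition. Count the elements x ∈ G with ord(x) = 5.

24

An element (a,b) has order lcm(ord(a), ord(b)); count pairs with lcm equal to 5.
Enumerating gives 24 such elements.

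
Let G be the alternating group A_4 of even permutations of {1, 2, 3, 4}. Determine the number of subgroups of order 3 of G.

4

|G| = 12 and 3 | 12, so subgroups of order 3 are possible by Lagrange.
The subgroups of order 3 are: {e, (1 2 3), (1 3 2)}; {e, (1 2 4), (1 4 2)}; {e, (1 3 4), (1 4 3)}; {e, (2 3 4), (2 4 3)}.
So G has 4 subgroups of order 3.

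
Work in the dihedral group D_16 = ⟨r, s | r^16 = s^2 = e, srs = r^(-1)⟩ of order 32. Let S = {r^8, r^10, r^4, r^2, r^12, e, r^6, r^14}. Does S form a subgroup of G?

Yes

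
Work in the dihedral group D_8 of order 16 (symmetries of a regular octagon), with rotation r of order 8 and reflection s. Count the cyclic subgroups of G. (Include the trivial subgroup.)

A cyclic subgroup of order d is generated by each of its φ(d) elements of order d, so the cyclic subgroups of order d number (#elements of order d)/φ(d).
Cyclic subgroups by order — order 1: 1; order 2: 9; order 4: 1; order 8: 1.
Total: 12.

12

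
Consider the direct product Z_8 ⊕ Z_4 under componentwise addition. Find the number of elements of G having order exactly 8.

16

An element (a,b) has order lcm(ord(a), ord(b)); count pairs with lcm equal to 8.
Enumerating gives 16 such elements.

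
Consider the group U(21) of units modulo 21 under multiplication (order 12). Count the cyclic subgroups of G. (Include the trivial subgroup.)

Group the elements of G by the cyclic subgroup they generate; each cyclic subgroup of order d accounts for φ(d) elements.
Cyclic subgroups by order — order 1: 1; order 2: 3; order 3: 1; order 6: 3.
Total: 8.

8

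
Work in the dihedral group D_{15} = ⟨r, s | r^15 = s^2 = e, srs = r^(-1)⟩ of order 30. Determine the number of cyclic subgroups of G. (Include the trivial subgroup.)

19

Group the elements of G by the cyclic subgroup they generate; each cyclic subgroup of order d accounts for φ(d) elements.
Cyclic subgroups by order — order 1: 1; order 2: 15; order 3: 1; order 5: 1; order 15: 1.
Total: 19.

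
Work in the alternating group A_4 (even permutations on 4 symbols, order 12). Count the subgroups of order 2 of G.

|G| = 12 and 2 | 12, so subgroups of order 2 are possible by Lagrange.
The subgroups of order 2 are: {e, (1 2)(3 4)}; {e, (1 3)(2 4)}; {e, (1 4)(2 3)}.
So G has 3 subgroups of order 2.

3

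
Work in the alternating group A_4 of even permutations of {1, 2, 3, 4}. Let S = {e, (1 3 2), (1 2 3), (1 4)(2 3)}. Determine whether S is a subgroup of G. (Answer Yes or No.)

Closure fails: (1 3 2) ∘ (1 4)(2 3) = (1 4 3) ∉ S. So S is not a subgroup.

No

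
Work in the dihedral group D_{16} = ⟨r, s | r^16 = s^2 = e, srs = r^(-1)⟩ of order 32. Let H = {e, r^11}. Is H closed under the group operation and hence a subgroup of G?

No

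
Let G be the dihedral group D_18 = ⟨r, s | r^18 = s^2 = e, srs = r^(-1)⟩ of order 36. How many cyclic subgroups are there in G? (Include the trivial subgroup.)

A cyclic subgroup of order d is generated by each of its φ(d) elements of order d, so the cyclic subgroups of order d number (#elements of order d)/φ(d).
Cyclic subgroups by order — order 1: 1; order 2: 19; order 3: 1; order 6: 1; order 9: 1; order 18: 1.
Total: 24.

24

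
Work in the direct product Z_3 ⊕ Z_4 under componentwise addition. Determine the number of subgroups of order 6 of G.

1

|G| = 12 and 6 | 12, so subgroups of order 6 are possible by Lagrange.
The subgroups of order 6 are: {(0,0), (0,2), (1,0), (1,2), (2,0), (2,2)}.
So G has 1 subgroup of order 6.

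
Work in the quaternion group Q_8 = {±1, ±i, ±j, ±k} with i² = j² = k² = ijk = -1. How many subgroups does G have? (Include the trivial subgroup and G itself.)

6

|G| = 8, so by Lagrange every subgroup order divides 8. Divisors: 1, 2, 4, 8.
Subgroups by order — order 1: 1; order 2: 1; order 4: 3; order 8: 1.
Total: 1 + 1 + 3 + 1 = 6.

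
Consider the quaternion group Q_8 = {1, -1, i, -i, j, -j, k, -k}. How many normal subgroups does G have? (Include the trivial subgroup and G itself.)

6

G has 6 subgroups. Checking conjugation-invariance by order — order 1: 1/1 normal; order 2: 1/1 normal; order 4: 3/3 normal; order 8: 1/1 normal.
Total normal subgroups: 6.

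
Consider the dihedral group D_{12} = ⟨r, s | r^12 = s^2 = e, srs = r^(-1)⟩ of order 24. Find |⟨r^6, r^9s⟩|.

4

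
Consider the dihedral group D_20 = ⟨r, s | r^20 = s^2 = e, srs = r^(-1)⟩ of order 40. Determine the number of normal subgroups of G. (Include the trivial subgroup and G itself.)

9

G has 48 subgroups. Checking conjugation-invariance by order — order 1: 1/1 normal; order 2: 1/21 normal; order 4: 1/11 normal; order 5: 1/1 normal; order 8: 0/5 normal; order 10: 1/5 normal; order 20: 3/3 normal; order 40: 1/1 normal.
Total normal subgroups: 9.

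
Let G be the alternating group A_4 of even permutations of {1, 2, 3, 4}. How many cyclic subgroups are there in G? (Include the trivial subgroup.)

Group the elements of G by the cyclic subgroup they generate; each cyclic subgroup of order d accounts for φ(d) elements.
Cyclic subgroups by order — order 1: 1; order 2: 3; order 3: 4.
Total: 8.

8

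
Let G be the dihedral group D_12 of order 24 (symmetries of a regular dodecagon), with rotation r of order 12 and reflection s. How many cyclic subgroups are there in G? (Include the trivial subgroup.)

18

Group the elements of G by the cyclic subgroup they generate; each cyclic subgroup of order d accounts for φ(d) elements.
Cyclic subgroups by order — order 1: 1; order 2: 13; order 3: 1; order 4: 1; order 6: 1; order 12: 1.
Total: 18.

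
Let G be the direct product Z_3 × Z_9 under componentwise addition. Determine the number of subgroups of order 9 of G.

|G| = 27 and 9 | 27, so subgroups of order 9 are possible by Lagrange.
The subgroups of order 9 are: {(0,0), (0,1), (0,2), (0,3), (0,4), (0,5), (0,6), (0,7), (0,8)}; {(0,0), (0,3), (0,6), (1,0), (1,3), (1,6), (2,0), (2,3), (2,6)}; {(0,0), (0,3), (0,6), (1,1), (1,4), (1,7), (2,2), (2,5), (2,8)}; {(0,0), (0,3), (0,6), (1,2), (1,5), (1,8), (2,1), (2,4), (2,7)}.
So G has 4 subgroups of order 9.

4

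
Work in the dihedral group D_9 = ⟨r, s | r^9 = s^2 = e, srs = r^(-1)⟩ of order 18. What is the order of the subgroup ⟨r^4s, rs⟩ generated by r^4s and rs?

6

|⟨r^4s⟩| = 2 and |⟨rs⟩| = 2, so |H| is a multiple of lcm(2, 2) = 2 and divides |G| = 18.
Closing under the operation: H = {e, r^3, r^6, rs, r^4s, r^7s}, so |H| = 6.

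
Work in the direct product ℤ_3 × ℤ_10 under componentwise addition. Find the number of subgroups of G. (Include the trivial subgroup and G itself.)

|G| = 30, so by Lagrange every subgroup order divides 30. Divisors: 1, 2, 3, 5, 6, 10, 15, 30.
Subgroups by order — order 1: 1; order 2: 1; order 3: 1; order 5: 1; order 6: 1; order 10: 1; order 15: 1; order 30: 1.
Total: 1 + 1 + 1 + 1 + 1 + 1 + 1 + 1 = 8.

8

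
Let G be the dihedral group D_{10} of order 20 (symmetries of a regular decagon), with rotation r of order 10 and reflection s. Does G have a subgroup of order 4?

4 | 20. A subgroup of order 4 is {e, r^5, r^2s, r^7s}.

Yes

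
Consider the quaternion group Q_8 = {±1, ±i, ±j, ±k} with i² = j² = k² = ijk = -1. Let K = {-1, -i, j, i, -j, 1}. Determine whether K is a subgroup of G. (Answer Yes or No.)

No

|K| = 6 does not divide |G| = 8, so by Lagrange K is not a subgroup.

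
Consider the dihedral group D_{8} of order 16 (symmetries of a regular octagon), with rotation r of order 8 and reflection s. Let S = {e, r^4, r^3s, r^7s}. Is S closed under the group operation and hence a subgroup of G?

|S| = 4 divides |G| = 16, consistent with Lagrange.
S contains the identity, every element's inverse is in S, and S is closed under ·: it is a subgroup.

Yes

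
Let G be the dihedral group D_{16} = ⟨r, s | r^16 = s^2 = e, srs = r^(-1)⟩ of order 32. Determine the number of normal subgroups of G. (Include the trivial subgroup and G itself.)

8

G has 36 subgroups. Checking conjugation-invariance by order — order 1: 1/1 normal; order 2: 1/17 normal; order 4: 1/9 normal; order 8: 1/5 normal; order 16: 3/3 normal; order 32: 1/1 normal.
Total normal subgroups: 8.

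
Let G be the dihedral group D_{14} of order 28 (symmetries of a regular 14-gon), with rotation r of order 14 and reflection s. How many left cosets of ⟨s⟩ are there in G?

14

|⟨s⟩| = 2 and |G| = 28.
By Lagrange, [G : H] = |G|/|H| = 28/2 = 14.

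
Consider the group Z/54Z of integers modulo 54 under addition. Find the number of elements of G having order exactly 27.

18

In a cyclic group of order 54, the number of elements of order d (for d | 54) is φ(d).
φ(27) = 18.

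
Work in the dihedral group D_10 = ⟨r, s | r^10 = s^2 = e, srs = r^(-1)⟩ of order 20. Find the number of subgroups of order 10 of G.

3

|G| = 20 and 10 | 20, so subgroups of order 10 are possible by Lagrange.
The subgroups of order 10 are: {e, r, r^2, r^3, r^4, r^5, r^6, r^7, r^8, r^9}; {e, r^2, r^4, r^6, r^8, s, r^2s, r^4s, r^6s, r^8s}; {e, r^2, r^4, r^6, r^8, rs, r^3s, r^5s, r^7s, r^9s}.
So G has 3 subgroups of order 10.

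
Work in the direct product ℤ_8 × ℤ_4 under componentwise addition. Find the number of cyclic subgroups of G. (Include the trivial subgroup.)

14

A cyclic subgroup of order d is generated by each of its φ(d) elements of order d, so the cyclic subgroups of order d number (#elements of order d)/φ(d).
Cyclic subgroups by order — order 1: 1; order 2: 3; order 4: 6; order 8: 4.
Total: 14.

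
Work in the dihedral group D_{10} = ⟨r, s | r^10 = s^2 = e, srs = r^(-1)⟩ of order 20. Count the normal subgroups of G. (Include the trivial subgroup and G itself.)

G has 22 subgroups. Checking conjugation-invariance by order — order 1: 1/1 normal; order 2: 1/11 normal; order 4: 0/5 normal; order 5: 1/1 normal; order 10: 3/3 normal; order 20: 1/1 normal.
Total normal subgroups: 7.

7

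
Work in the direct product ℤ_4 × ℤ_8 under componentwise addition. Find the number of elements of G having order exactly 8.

16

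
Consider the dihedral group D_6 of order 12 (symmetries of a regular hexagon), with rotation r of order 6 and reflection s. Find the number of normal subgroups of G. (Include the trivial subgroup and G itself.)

7

G has 16 subgroups. Checking conjugation-invariance by order — order 1: 1/1 normal; order 2: 1/7 normal; order 3: 1/1 normal; order 4: 0/3 normal; order 6: 3/3 normal; order 12: 1/1 normal.
Total normal subgroups: 7.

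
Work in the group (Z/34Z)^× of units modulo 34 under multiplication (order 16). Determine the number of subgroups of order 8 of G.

1

|G| = 16 and 8 | 16, so subgroups of order 8 are possible by Lagrange.
The subgroups of order 8 are: {1, 9, 13, 15, 19, 21, 25, 33}.
So G has 1 subgroup of order 8.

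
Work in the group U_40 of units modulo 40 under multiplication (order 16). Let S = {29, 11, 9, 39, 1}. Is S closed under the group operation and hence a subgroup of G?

|S| = 5 does not divide |G| = 16, so by Lagrange S is not a subgroup.

No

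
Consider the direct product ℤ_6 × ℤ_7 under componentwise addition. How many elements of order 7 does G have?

An element (a,b) has order lcm(ord(a), ord(b)); count pairs with lcm equal to 7.
Enumerating gives 6 such elements.

6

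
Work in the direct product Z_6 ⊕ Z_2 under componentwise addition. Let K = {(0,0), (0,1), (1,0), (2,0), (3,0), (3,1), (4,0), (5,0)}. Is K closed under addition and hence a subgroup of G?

No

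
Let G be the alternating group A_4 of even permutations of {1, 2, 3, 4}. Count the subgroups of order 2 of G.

|G| = 12 and 2 | 12, so subgroups of order 2 are possible by Lagrange.
The subgroups of order 2 are: {e, (1 2)(3 4)}; {e, (1 3)(2 4)}; {e, (1 4)(2 3)}.
So G has 3 subgroups of order 2.

3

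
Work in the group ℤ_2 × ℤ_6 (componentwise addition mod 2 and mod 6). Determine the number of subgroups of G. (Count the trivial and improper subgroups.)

|G| = 12, so by Lagrange every subgroup order divides 12. Divisors: 1, 2, 3, 4, 6, 12.
Subgroups by order — order 1: 1; order 2: 3; order 3: 1; order 4: 1; order 6: 3; order 12: 1.
Total: 1 + 3 + 1 + 1 + 3 + 1 = 10.

10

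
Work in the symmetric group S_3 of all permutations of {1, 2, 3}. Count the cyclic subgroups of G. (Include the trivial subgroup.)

5

A cyclic subgroup of order d is generated by each of its φ(d) elements of order d, so the cyclic subgroups of order d number (#elements of order d)/φ(d).
Cyclic subgroups by order — order 1: 1; order 2: 3; order 3: 1.
Total: 5.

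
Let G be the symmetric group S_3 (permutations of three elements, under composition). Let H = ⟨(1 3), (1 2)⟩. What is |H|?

6

|⟨(1 3)⟩| = 2 and |⟨(1 2)⟩| = 2, so |H| is a multiple of lcm(2, 2) = 2 and divides |G| = 6.
Closing {(1 3), (1 2)} under the group operation gives all of G, so |H| = 6.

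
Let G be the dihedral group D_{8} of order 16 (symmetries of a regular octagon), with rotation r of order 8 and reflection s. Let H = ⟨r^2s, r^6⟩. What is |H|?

|⟨r^2s⟩| = 2 and |⟨r^6⟩| = 4, so |H| is a multiple of lcm(2, 4) = 4 and divides |G| = 16.
Closing under the operation: H = {e, r^2, r^4, r^6, s, r^2s, r^4s, r^6s}, so |H| = 8.

8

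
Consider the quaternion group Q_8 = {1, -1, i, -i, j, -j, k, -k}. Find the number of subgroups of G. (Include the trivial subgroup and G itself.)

6

|G| = 8, so by Lagrange every subgroup order divides 8. Divisors: 1, 2, 4, 8.
Subgroups by order — order 1: 1; order 2: 1; order 4: 3; order 8: 1.
Total: 1 + 1 + 3 + 1 = 6.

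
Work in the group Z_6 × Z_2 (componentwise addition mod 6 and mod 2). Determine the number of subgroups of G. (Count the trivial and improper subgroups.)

10

|G| = 12, so by Lagrange every subgroup order divides 12. Divisors: 1, 2, 3, 4, 6, 12.
Subgroups by order — order 1: 1; order 2: 3; order 3: 1; order 4: 1; order 6: 3; order 12: 1.
Total: 1 + 3 + 1 + 1 + 3 + 1 = 10.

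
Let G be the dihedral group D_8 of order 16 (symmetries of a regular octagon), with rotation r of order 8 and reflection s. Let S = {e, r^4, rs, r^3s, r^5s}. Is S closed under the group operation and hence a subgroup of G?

No

|S| = 5 does not divide |G| = 16, so by Lagrange S is not a subgroup.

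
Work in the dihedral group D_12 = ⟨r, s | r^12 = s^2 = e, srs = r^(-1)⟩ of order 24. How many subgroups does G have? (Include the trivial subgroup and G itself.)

|G| = 24, so by Lagrange every subgroup order divides 24. Divisors: 1, 2, 3, 4, 6, 8, 12, 24.
Subgroups by order — order 1: 1; order 2: 13; order 3: 1; order 4: 7; order 6: 5; order 8: 3; order 12: 3; order 24: 1.
Total: 1 + 13 + 1 + 7 + 5 + 3 + 3 + 1 = 34.

34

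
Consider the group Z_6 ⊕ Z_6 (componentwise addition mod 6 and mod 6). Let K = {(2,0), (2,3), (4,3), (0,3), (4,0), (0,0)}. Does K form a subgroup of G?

Yes

|K| = 6 divides |G| = 36, consistent with Lagrange.
K contains the identity, every element's inverse is in K, and K is closed under +: it is a subgroup.
In fact K = ⟨(2,3)⟩.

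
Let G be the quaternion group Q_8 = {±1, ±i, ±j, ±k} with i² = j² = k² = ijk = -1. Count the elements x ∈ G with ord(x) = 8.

No element of G has order 8 (even though 8 | 8).

0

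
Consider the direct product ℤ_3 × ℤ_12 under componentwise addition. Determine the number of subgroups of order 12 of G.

4

|G| = 36 and 12 | 36, so subgroups of order 12 are possible by Lagrange.
The subgroups of order 12 are: {(0,0), (0,1), (0,2), (0,3), (0,4), (0,5), (0,6), (0,7), (0,8), (0,9), (0,10), (0,11)}; {(0,0), (0,3), (0,6), (0,9), (1,0), (1,3), (1,6), (1,9), (2,0), (2,3), (2,6), (2,9)}; {(0,0), (0,3), (0,6), (0,9), (1,1), (1,4), (1,7), (1,10), (2,2), (2,5), (2,8), (2,11)}; {(0,0), (0,3), (0,6), (0,9), (1,2), (1,5), (1,8), (1,11), (2,1), (2,4), (2,7), (2,10)}.
So G has 4 subgroups of order 12.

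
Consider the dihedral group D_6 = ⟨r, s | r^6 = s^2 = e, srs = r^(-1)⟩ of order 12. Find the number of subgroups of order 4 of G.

3

|G| = 12 and 4 | 12, so subgroups of order 4 are possible by Lagrange.
The subgroups of order 4 are: {e, r^3, r^2s, r^5s}; {e, r^3, s, r^3s}; {e, r^3, rs, r^4s}.
So G has 3 subgroups of order 4.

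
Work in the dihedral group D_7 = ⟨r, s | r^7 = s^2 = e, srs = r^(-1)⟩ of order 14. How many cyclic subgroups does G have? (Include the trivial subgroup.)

9

Group the elements of G by the cyclic subgroup they generate; each cyclic subgroup of order d accounts for φ(d) elements.
Cyclic subgroups by order — order 1: 1; order 2: 7; order 7: 1.
Total: 9.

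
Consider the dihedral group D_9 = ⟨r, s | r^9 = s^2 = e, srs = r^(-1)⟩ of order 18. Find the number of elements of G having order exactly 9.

6

The elements of order 9 are: r, r^2, r^4, r^5, r^7, r^8.
That's 6.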